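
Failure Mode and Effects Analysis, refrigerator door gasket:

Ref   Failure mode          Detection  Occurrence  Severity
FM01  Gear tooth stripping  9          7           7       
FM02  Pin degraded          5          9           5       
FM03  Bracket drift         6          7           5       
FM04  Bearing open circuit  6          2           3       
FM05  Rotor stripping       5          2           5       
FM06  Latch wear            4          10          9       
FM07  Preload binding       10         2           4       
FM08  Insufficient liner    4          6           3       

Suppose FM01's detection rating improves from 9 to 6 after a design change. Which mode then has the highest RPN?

RPN = Severity × Occurrence × Detection:
  FM01: 7 × 7 × 9 = 441
  FM02: 5 × 9 × 5 = 225
  FM03: 5 × 7 × 6 = 210
  FM04: 3 × 2 × 6 = 36
  FM05: 5 × 2 × 5 = 50
  FM06: 9 × 10 × 4 = 360
  FM07: 4 × 2 × 10 = 80
  FM08: 3 × 6 × 4 = 72
After action: FM01 → 7 × 7 × 6 = 294.
Revised RPNs: FM06=360, FM01=294, FM02=225, FM03=210, FM07=80, FM08=72, FM05=50, FM04=36.
Highest is now FM06 (360).

FM06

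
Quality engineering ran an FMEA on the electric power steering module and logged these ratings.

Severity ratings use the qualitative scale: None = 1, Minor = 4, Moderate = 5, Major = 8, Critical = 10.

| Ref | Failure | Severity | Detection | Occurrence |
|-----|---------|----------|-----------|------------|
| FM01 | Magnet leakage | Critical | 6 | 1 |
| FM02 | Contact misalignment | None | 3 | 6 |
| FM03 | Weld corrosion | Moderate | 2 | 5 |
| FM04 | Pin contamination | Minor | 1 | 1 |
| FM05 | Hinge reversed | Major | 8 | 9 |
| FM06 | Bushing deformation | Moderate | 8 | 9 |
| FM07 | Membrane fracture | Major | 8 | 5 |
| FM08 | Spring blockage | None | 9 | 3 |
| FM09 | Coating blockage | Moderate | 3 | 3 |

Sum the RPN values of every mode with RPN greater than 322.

RPN = Severity × Occurrence × Detection:
  FM01: 10 × 1 × 6 = 60
  FM02: 1 × 6 × 3 = 18
  FM03: 5 × 5 × 2 = 50
  FM04: 4 × 1 × 1 = 4
  FM05: 8 × 9 × 8 = 576
  FM06: 5 × 9 × 8 = 360
  FM07: 8 × 5 × 8 = 320
  FM08: 1 × 3 × 9 = 27
  FM09: 5 × 3 × 3 = 45
RPN > 322: FM05 (576), FM06 (360).
Sum: 576 + 360 = 936.

936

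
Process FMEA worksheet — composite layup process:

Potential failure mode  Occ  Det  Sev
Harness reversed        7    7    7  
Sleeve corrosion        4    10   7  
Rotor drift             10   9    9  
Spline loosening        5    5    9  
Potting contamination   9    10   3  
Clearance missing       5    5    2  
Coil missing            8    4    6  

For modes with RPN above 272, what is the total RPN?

RPN = Severity × Occurrence × Detection:
  Harness reversed: 7 × 7 × 7 = 343
  Sleeve corrosion: 7 × 4 × 10 = 280
  Rotor drift: 9 × 10 × 9 = 810
  Spline loosening: 9 × 5 × 5 = 225
  Potting contamination: 3 × 9 × 10 = 270
  Clearance missing: 2 × 5 × 5 = 50
  Coil missing: 6 × 8 × 4 = 192
RPN > 272: Harness reversed (343), Sleeve corrosion (280), Rotor drift (810).
Sum: 343 + 280 + 810 = 1433.

1433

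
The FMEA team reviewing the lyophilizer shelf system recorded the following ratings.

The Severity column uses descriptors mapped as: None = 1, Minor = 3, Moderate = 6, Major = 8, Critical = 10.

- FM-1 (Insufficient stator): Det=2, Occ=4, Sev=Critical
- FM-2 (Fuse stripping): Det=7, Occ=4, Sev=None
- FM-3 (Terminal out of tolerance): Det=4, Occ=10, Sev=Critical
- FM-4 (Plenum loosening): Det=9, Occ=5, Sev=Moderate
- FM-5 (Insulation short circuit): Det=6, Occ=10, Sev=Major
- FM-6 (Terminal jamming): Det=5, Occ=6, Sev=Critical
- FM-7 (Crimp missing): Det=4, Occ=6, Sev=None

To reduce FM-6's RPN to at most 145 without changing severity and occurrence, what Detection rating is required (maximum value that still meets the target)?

2

FM-6: S=10, O=6, D=5 → current RPN = 300.
Fixed product = 60. Need 60 × D ≤ 145, so D ≤ 145/60 = 2.42.
Maximum integer Detection rating = 2 (gives RPN 120; D=3 would give 180 > 145).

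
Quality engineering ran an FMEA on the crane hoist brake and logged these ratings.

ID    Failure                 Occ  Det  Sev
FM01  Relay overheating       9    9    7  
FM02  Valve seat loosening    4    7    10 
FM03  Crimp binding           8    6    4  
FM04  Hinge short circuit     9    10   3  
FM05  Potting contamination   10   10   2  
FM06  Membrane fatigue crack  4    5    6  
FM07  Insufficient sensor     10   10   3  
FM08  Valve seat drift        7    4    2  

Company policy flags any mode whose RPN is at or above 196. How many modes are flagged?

RPN = Severity × Occurrence × Detection:
  FM01: 7 × 9 × 9 = 567
  FM02: 10 × 4 × 7 = 280
  FM03: 4 × 8 × 6 = 192
  FM04: 3 × 9 × 10 = 270
  FM05: 2 × 10 × 10 = 200
  FM06: 6 × 4 × 5 = 120
  FM07: 3 × 10 × 10 = 300
  FM08: 2 × 7 × 4 = 56
Modes with RPN ≥ 196: FM01 (567), FM02 (280), FM04 (270), FM05 (200), FM07 (300) → 5.

5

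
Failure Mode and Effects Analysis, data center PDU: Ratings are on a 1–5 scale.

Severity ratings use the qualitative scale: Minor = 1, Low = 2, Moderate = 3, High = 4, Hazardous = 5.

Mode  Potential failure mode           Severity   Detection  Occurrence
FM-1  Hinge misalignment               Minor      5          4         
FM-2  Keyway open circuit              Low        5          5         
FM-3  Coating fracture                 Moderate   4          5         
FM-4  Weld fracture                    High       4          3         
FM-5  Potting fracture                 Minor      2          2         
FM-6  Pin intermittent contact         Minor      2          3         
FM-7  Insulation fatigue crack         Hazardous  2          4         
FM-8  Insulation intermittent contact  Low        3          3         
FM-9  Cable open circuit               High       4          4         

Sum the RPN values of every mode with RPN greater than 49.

RPN = Severity × Occurrence × Detection:
  FM-1: 1 × 4 × 5 = 20
  FM-2: 2 × 5 × 5 = 50
  FM-3: 3 × 5 × 4 = 60
  FM-4: 4 × 3 × 4 = 48
  FM-5: 1 × 2 × 2 = 4
  FM-6: 1 × 3 × 2 = 6
  FM-7: 5 × 4 × 2 = 40
  FM-8: 2 × 3 × 3 = 18
  FM-9: 4 × 4 × 4 = 64
RPN > 49: FM-2 (50), FM-3 (60), FM-9 (64).
Sum: 50 + 60 + 64 = 174.

174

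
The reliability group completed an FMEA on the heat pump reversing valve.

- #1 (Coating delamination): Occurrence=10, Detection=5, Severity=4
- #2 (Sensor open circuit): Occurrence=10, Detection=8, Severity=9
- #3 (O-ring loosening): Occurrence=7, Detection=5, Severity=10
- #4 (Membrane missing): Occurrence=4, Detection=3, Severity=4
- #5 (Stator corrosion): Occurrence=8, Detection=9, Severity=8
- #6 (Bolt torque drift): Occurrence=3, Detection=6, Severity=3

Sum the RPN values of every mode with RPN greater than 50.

1900

RPN = Severity × Occurrence × Detection:
  #1: 4 × 10 × 5 = 200
  #2: 9 × 10 × 8 = 720
  #3: 10 × 7 × 5 = 350
  #4: 4 × 4 × 3 = 48
  #5: 8 × 8 × 9 = 576
  #6: 3 × 3 × 6 = 54
RPN > 50: #1 (200), #2 (720), #3 (350), #5 (576), #6 (54).
Sum: 200 + 720 + 350 + 576 + 54 = 1900.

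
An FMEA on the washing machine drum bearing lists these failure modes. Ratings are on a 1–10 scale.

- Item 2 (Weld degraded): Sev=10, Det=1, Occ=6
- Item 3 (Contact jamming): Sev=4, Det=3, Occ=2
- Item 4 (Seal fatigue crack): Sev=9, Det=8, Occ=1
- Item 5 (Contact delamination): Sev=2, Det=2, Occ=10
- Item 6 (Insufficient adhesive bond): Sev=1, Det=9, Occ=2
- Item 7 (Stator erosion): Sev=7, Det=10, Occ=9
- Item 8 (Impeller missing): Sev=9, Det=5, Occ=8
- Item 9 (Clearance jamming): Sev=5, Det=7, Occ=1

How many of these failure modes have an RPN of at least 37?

5

RPN = Severity × Occurrence × Detection:
  Item 2: 10 × 6 × 1 = 60
  Item 3: 4 × 2 × 3 = 24
  Item 4: 9 × 1 × 8 = 72
  Item 5: 2 × 10 × 2 = 40
  Item 6: 1 × 2 × 9 = 18
  Item 7: 7 × 9 × 10 = 630
  Item 8: 9 × 8 × 5 = 360
  Item 9: 5 × 1 × 7 = 35
Modes with RPN ≥ 37: Item 2 (60), Item 4 (72), Item 5 (40), Item 7 (630), Item 8 (360) → 5.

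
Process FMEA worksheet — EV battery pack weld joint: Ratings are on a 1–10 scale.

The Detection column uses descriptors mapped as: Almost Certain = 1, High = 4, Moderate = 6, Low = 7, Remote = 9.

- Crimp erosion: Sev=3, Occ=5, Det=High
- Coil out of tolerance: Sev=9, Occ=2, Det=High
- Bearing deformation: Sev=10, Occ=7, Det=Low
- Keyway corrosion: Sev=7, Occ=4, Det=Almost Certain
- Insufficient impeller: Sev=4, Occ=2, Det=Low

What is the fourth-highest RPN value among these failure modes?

56

RPN = Severity × Occurrence × Detection:
  Crimp erosion: 3 × 5 × 4 = 60
  Coil out of tolerance: 9 × 2 × 4 = 72
  Bearing deformation: 10 × 7 × 7 = 490
  Keyway corrosion: 7 × 4 × 1 = 28
  Insufficient impeller: 4 × 2 × 7 = 56
Sorted descending: 490, 72, 60, 56, 28.
The fourth-highest RPN is 56 (Insufficient impeller).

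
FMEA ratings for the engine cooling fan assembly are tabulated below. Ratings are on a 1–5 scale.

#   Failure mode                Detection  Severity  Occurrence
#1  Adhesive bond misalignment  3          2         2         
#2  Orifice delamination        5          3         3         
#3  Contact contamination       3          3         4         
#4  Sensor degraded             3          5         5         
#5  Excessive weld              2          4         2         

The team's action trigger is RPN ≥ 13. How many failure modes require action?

4

RPN = Severity × Occurrence × Detection:
  #1: 2 × 2 × 3 = 12
  #2: 3 × 3 × 5 = 45
  #3: 3 × 4 × 3 = 36
  #4: 5 × 5 × 3 = 75
  #5: 4 × 2 × 2 = 16
Modes with RPN ≥ 13: #2 (45), #3 (36), #4 (75), #5 (16) → 4.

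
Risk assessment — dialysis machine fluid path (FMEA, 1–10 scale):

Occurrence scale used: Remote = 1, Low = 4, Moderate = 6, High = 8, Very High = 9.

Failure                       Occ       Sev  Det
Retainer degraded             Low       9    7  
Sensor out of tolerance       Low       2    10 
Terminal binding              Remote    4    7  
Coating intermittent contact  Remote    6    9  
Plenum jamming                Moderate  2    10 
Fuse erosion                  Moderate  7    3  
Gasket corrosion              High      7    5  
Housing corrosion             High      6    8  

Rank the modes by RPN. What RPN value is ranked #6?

80

RPN = Severity × Occurrence × Detection:
  Retainer degraded: 9 × 4 × 7 = 252
  Sensor out of tolerance: 2 × 4 × 10 = 80
  Terminal binding: 4 × 1 × 7 = 28
  Coating intermittent contact: 6 × 1 × 9 = 54
  Plenum jamming: 2 × 6 × 10 = 120
  Fuse erosion: 7 × 6 × 3 = 126
  Gasket corrosion: 7 × 8 × 5 = 280
  Housing corrosion: 6 × 8 × 8 = 384
Sorted descending: 384, 280, 252, 126, 120, 80, 54, 28.
The sixth-highest RPN is 80 (Sensor out of tolerance).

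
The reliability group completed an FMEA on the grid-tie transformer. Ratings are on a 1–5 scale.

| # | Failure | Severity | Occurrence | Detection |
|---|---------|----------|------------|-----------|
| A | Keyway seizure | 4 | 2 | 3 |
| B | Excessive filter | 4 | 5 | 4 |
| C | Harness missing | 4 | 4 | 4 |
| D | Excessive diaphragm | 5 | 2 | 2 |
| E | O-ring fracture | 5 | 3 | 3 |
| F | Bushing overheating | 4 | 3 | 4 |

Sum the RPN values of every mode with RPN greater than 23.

261

RPN = Severity × Occurrence × Detection:
  A: 4 × 2 × 3 = 24
  B: 4 × 5 × 4 = 80
  C: 4 × 4 × 4 = 64
  D: 5 × 2 × 2 = 20
  E: 5 × 3 × 3 = 45
  F: 4 × 3 × 4 = 48
RPN > 23: A (24), B (80), C (64), E (45), F (48).
Sum: 24 + 80 + 64 + 45 + 48 = 261.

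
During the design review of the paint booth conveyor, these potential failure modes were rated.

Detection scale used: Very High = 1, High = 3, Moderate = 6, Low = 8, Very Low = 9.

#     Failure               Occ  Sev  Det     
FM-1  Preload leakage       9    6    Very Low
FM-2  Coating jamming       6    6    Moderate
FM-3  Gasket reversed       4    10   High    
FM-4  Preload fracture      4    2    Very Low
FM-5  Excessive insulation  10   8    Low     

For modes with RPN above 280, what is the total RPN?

1126

RPN = Severity × Occurrence × Detection:
  FM-1: 6 × 9 × 9 = 486
  FM-2: 6 × 6 × 6 = 216
  FM-3: 10 × 4 × 3 = 120
  FM-4: 2 × 4 × 9 = 72
  FM-5: 8 × 10 × 8 = 640
RPN > 280: FM-1 (486), FM-5 (640).
Sum: 486 + 640 = 1126.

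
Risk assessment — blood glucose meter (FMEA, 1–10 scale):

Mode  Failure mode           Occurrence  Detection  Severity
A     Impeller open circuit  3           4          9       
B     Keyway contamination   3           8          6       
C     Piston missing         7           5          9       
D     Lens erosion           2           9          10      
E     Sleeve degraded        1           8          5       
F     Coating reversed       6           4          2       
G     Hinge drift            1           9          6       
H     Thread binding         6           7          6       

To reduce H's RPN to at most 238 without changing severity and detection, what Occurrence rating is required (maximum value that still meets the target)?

5

H: S=6, O=6, D=7 → current RPN = 252.
Fixed product = 42. Need 42 × O ≤ 238, so O ≤ 238/42 = 5.67.
Maximum integer Occurrence rating = 5 (gives RPN 210; O=6 would give 252 > 238).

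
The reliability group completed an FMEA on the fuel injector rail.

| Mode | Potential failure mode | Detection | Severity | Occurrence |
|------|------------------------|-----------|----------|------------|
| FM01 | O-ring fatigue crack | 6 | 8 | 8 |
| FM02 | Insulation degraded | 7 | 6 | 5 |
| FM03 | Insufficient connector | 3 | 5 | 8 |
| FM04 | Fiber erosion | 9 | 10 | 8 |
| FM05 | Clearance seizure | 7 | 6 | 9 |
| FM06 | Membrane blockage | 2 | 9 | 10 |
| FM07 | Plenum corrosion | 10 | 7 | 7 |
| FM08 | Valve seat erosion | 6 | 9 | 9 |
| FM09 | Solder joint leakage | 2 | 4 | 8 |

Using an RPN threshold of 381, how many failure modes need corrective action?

RPN = Severity × Occurrence × Detection:
  FM01: 8 × 8 × 6 = 384
  FM02: 6 × 5 × 7 = 210
  FM03: 5 × 8 × 3 = 120
  FM04: 10 × 8 × 9 = 720
  FM05: 6 × 9 × 7 = 378
  FM06: 9 × 10 × 2 = 180
  FM07: 7 × 7 × 10 = 490
  FM08: 9 × 9 × 6 = 486
  FM09: 4 × 8 × 2 = 64
Modes with RPN ≥ 381: FM01 (384), FM04 (720), FM07 (490), FM08 (486) → 4.

4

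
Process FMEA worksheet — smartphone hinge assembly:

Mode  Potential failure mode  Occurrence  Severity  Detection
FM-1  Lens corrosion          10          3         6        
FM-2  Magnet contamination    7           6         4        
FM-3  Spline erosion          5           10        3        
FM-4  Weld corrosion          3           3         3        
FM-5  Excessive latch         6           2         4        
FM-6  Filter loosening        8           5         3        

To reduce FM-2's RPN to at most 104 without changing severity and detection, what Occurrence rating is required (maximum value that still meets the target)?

FM-2: S=6, O=7, D=4 → current RPN = 168.
Fixed product = 24. Need 24 × O ≤ 104, so O ≤ 104/24 = 4.33.
Maximum integer Occurrence rating = 4 (gives RPN 96; O=5 would give 120 > 104).

4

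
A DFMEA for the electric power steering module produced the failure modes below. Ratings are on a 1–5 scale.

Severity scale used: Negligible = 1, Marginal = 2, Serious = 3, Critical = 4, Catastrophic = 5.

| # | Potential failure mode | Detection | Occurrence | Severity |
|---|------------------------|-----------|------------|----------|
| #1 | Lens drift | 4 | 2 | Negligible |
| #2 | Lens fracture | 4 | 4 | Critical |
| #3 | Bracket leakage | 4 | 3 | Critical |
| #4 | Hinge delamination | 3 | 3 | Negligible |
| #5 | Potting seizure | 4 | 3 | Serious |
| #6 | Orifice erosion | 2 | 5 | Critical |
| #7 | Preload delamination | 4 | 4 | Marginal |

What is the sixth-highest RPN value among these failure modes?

RPN = Severity × Occurrence × Detection:
  #1: 1 × 2 × 4 = 8
  #2: 4 × 4 × 4 = 64
  #3: 4 × 3 × 4 = 48
  #4: 1 × 3 × 3 = 9
  #5: 3 × 3 × 4 = 36
  #6: 4 × 5 × 2 = 40
  #7: 2 × 4 × 4 = 32
Sorted descending: 64, 48, 40, 36, 32, 9, 8.
The sixth-highest RPN is 9 (#4).

9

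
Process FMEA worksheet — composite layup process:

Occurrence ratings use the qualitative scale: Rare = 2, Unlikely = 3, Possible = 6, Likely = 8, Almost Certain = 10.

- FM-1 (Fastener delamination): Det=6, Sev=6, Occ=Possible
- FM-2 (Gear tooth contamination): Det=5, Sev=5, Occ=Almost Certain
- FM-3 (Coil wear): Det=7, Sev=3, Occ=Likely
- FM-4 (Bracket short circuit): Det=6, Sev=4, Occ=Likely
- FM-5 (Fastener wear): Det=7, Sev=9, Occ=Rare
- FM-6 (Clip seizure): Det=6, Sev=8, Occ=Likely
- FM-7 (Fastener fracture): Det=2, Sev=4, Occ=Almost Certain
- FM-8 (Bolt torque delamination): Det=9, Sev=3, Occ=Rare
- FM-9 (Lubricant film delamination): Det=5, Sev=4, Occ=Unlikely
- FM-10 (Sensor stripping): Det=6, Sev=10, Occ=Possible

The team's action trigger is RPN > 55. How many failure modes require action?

9

RPN = Severity × Occurrence × Detection:
  FM-1: 6 × 6 × 6 = 216
  FM-2: 5 × 10 × 5 = 250
  FM-3: 3 × 8 × 7 = 168
  FM-4: 4 × 8 × 6 = 192
  FM-5: 9 × 2 × 7 = 126
  FM-6: 8 × 8 × 6 = 384
  FM-7: 4 × 10 × 2 = 80
  FM-8: 3 × 2 × 9 = 54
  FM-9: 4 × 3 × 5 = 60
  FM-10: 10 × 6 × 6 = 360
Modes with RPN > 55: FM-1 (216), FM-2 (250), FM-3 (168), FM-4 (192), FM-5 (126), FM-6 (384), FM-7 (80), FM-9 (60), FM-10 (360) → 9.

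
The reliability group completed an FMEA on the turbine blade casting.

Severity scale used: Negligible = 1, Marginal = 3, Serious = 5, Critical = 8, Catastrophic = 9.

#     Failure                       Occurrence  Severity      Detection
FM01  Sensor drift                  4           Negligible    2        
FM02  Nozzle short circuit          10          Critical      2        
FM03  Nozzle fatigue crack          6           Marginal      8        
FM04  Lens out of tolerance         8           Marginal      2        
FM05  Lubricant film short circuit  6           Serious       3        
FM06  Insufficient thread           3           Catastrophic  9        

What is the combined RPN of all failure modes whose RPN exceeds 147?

403

RPN = Severity × Occurrence × Detection:
  FM01: 1 × 4 × 2 = 8
  FM02: 8 × 10 × 2 = 160
  FM03: 3 × 6 × 8 = 144
  FM04: 3 × 8 × 2 = 48
  FM05: 5 × 6 × 3 = 90
  FM06: 9 × 3 × 9 = 243
RPN > 147: FM02 (160), FM06 (243).
Sum: 160 + 243 = 403.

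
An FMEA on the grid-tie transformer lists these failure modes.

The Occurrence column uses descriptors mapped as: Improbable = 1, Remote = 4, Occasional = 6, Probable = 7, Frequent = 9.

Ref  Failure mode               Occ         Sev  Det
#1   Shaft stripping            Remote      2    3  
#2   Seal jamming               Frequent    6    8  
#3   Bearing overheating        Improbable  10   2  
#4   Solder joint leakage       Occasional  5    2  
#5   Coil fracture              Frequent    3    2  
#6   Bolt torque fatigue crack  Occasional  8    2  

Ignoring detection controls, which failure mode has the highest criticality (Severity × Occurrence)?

Criticality = Severity × Occurrence:
  #1: 2 × 4 = 8
  #2: 6 × 9 = 54
  #3: 10 × 1 = 10
  #4: 5 × 6 = 30
  #5: 3 × 9 = 27
  #6: 8 × 6 = 48
Highest criticality is 54 → #2.

#2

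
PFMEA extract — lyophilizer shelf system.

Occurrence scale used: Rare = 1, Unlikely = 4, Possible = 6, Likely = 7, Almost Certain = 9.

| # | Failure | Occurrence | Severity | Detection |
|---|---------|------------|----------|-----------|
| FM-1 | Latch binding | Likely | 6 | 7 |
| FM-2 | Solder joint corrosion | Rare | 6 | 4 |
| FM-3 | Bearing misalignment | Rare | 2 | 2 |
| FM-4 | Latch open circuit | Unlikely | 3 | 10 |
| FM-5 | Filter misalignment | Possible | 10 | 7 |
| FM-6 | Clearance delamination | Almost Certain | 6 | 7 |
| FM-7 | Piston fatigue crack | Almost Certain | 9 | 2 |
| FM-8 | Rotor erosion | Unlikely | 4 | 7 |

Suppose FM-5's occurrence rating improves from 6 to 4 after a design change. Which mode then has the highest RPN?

FM-6

RPN = Severity × Occurrence × Detection:
  FM-1: 6 × 7 × 7 = 294
  FM-2: 6 × 1 × 4 = 24
  FM-3: 2 × 1 × 2 = 4
  FM-4: 3 × 4 × 10 = 120
  FM-5: 10 × 6 × 7 = 420
  FM-6: 6 × 9 × 7 = 378
  FM-7: 9 × 9 × 2 = 162
  FM-8: 4 × 4 × 7 = 112
After action: FM-5 → 10 × 4 × 7 = 280.
Revised RPNs: FM-6=378, FM-1=294, FM-5=280, FM-7=162, FM-4=120, FM-8=112, FM-2=24, FM-3=4.
Highest is now FM-6 (378).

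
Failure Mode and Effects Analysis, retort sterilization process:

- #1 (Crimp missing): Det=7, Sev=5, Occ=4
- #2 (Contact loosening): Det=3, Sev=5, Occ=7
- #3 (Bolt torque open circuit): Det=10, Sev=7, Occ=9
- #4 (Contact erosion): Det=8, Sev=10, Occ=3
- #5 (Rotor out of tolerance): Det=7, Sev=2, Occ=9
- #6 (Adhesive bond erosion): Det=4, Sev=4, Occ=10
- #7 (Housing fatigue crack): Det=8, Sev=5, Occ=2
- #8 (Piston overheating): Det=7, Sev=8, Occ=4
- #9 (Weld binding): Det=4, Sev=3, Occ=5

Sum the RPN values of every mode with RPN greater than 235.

RPN = Severity × Occurrence × Detection:
  #1: 5 × 4 × 7 = 140
  #2: 5 × 7 × 3 = 105
  #3: 7 × 9 × 10 = 630
  #4: 10 × 3 × 8 = 240
  #5: 2 × 9 × 7 = 126
  #6: 4 × 10 × 4 = 160
  #7: 5 × 2 × 8 = 80
  #8: 8 × 4 × 7 = 224
  #9: 3 × 5 × 4 = 60
RPN > 235: #3 (630), #4 (240).
Sum: 630 + 240 = 870.

870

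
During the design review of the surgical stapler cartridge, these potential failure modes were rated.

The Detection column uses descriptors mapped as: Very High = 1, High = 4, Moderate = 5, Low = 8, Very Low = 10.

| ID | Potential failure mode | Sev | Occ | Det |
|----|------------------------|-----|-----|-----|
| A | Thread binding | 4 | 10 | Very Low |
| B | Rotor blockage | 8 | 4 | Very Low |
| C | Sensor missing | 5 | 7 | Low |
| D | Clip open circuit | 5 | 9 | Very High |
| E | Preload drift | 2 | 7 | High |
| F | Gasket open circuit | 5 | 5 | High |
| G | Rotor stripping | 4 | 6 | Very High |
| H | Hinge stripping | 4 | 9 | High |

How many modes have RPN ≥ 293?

2

RPN = Severity × Occurrence × Detection:
  A: 4 × 10 × 10 = 400
  B: 8 × 4 × 10 = 320
  C: 5 × 7 × 8 = 280
  D: 5 × 9 × 1 = 45
  E: 2 × 7 × 4 = 56
  F: 5 × 5 × 4 = 100
  G: 4 × 6 × 1 = 24
  H: 4 × 9 × 4 = 144
Modes with RPN ≥ 293: A (400), B (320) → 2.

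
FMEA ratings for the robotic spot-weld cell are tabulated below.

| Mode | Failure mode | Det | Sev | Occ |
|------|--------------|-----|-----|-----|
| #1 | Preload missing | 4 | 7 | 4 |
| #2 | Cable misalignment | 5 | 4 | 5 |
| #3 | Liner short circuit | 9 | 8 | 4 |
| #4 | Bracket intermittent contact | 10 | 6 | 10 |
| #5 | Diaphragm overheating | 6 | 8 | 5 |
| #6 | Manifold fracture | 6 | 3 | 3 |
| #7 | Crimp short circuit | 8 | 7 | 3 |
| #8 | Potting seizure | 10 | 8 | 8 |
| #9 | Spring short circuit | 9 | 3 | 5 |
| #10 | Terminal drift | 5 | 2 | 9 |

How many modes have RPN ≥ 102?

RPN = Severity × Occurrence × Detection:
  #1: 7 × 4 × 4 = 112
  #2: 4 × 5 × 5 = 100
  #3: 8 × 4 × 9 = 288
  #4: 6 × 10 × 10 = 600
  #5: 8 × 5 × 6 = 240
  #6: 3 × 3 × 6 = 54
  #7: 7 × 3 × 8 = 168
  #8: 8 × 8 × 10 = 640
  #9: 3 × 5 × 9 = 135
  #10: 2 × 9 × 5 = 90
Modes with RPN ≥ 102: #1 (112), #3 (288), #4 (600), #5 (240), #7 (168), #8 (640), #9 (135) → 7.

7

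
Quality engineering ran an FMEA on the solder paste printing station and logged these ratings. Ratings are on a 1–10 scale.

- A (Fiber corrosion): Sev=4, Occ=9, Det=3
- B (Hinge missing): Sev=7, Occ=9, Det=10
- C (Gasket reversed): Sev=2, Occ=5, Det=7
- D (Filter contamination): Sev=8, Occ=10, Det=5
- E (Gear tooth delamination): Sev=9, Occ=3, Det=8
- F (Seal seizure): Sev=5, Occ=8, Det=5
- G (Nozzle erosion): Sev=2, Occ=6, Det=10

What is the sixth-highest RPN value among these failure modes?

RPN = Severity × Occurrence × Detection:
  A: 4 × 9 × 3 = 108
  B: 7 × 9 × 10 = 630
  C: 2 × 5 × 7 = 70
  D: 8 × 10 × 5 = 400
  E: 9 × 3 × 8 = 216
  F: 5 × 8 × 5 = 200
  G: 2 × 6 × 10 = 120
Sorted descending: 630, 400, 216, 200, 120, 108, 70.
The sixth-highest RPN is 108 (A).

108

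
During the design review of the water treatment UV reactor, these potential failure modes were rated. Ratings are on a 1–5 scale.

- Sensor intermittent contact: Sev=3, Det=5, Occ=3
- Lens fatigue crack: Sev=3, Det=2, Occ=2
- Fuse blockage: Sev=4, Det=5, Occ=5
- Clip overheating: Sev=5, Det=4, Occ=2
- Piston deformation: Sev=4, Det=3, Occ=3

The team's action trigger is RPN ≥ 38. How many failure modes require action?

RPN = Severity × Occurrence × Detection:
  Sensor intermittent contact: 3 × 3 × 5 = 45
  Lens fatigue crack: 3 × 2 × 2 = 12
  Fuse blockage: 4 × 5 × 5 = 100
  Clip overheating: 5 × 2 × 4 = 40
  Piston deformation: 4 × 3 × 3 = 36
Modes with RPN ≥ 38: Sensor intermittent contact (45), Fuse blockage (100), Clip overheating (40) → 3.

3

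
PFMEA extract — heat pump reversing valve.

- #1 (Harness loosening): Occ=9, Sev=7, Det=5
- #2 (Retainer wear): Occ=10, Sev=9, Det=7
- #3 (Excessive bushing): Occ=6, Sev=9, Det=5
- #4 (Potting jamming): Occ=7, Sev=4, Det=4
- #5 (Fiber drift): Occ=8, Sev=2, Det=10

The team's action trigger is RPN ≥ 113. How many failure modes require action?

RPN = Severity × Occurrence × Detection:
  #1: 7 × 9 × 5 = 315
  #2: 9 × 10 × 7 = 630
  #3: 9 × 6 × 5 = 270
  #4: 4 × 7 × 4 = 112
  #5: 2 × 8 × 10 = 160
Modes with RPN ≥ 113: #1 (315), #2 (630), #3 (270), #5 (160) → 4.

4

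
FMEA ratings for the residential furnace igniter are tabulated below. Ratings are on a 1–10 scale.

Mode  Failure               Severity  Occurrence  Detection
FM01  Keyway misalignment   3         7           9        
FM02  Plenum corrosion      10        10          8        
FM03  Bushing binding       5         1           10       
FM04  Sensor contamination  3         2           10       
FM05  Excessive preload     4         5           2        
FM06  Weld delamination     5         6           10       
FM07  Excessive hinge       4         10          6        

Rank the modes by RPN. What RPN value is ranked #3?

RPN = Severity × Occurrence × Detection:
  FM01: 3 × 7 × 9 = 189
  FM02: 10 × 10 × 8 = 800
  FM03: 5 × 1 × 10 = 50
  FM04: 3 × 2 × 10 = 60
  FM05: 4 × 5 × 2 = 40
  FM06: 5 × 6 × 10 = 300
  FM07: 4 × 10 × 6 = 240
Sorted descending: 800, 300, 240, 189, 60, 50, 40.
The third-highest RPN is 240 (FM07).

240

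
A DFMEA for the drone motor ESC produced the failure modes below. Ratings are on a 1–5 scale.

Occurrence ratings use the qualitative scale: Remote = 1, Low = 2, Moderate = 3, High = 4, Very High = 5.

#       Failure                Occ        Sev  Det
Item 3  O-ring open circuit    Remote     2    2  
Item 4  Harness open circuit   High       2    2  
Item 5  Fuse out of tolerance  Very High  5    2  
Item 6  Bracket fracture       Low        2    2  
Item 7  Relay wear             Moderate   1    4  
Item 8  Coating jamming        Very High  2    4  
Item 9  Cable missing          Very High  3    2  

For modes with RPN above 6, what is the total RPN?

156

RPN = Severity × Occurrence × Detection:
  Item 3: 2 × 1 × 2 = 4
  Item 4: 2 × 4 × 2 = 16
  Item 5: 5 × 5 × 2 = 50
  Item 6: 2 × 2 × 2 = 8
  Item 7: 1 × 3 × 4 = 12
  Item 8: 2 × 5 × 4 = 40
  Item 9: 3 × 5 × 2 = 30
RPN > 6: Item 4 (16), Item 5 (50), Item 6 (8), Item 7 (12), Item 8 (40), Item 9 (30).
Sum: 16 + 50 + 8 + 12 + 40 + 30 = 156.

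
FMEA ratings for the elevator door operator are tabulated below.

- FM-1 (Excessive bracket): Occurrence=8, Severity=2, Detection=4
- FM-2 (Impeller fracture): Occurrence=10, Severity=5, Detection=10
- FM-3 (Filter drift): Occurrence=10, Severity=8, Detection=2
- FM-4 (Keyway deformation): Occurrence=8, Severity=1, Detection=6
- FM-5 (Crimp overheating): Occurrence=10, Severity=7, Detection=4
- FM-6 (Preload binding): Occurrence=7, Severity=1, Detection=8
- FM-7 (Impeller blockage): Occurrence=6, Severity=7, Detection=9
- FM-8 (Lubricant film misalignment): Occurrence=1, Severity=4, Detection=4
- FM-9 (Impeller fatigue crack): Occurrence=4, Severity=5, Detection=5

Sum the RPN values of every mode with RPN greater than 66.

RPN = Severity × Occurrence × Detection:
  FM-1: 2 × 8 × 4 = 64
  FM-2: 5 × 10 × 10 = 500
  FM-3: 8 × 10 × 2 = 160
  FM-4: 1 × 8 × 6 = 48
  FM-5: 7 × 10 × 4 = 280
  FM-6: 1 × 7 × 8 = 56
  FM-7: 7 × 6 × 9 = 378
  FM-8: 4 × 1 × 4 = 16
  FM-9: 5 × 4 × 5 = 100
RPN > 66: FM-2 (500), FM-3 (160), FM-5 (280), FM-7 (378), FM-9 (100).
Sum: 500 + 160 + 280 + 378 + 100 = 1418.

1418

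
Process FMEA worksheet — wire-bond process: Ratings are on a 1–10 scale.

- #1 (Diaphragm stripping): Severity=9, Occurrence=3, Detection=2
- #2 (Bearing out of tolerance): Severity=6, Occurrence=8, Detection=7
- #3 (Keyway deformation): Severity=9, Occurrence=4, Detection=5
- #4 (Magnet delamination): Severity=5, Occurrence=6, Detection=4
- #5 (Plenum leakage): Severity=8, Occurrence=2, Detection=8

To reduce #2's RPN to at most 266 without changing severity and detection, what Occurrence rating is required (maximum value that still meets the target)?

#2: S=6, O=8, D=7 → current RPN = 336.
Fixed product = 42. Need 42 × O ≤ 266, so O ≤ 266/42 = 6.33.
Maximum integer Occurrence rating = 6 (gives RPN 252; O=7 would give 294 > 266).

6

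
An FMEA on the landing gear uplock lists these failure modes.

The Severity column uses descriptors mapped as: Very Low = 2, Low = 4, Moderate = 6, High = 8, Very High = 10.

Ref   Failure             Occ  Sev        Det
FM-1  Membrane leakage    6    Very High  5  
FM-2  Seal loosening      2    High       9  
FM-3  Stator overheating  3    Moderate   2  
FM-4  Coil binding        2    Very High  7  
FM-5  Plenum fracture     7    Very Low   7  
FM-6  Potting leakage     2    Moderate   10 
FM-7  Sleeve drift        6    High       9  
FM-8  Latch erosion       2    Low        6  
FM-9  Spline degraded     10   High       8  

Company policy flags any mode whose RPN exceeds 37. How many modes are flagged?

RPN = Severity × Occurrence × Detection:
  FM-1: 10 × 6 × 5 = 300
  FM-2: 8 × 2 × 9 = 144
  FM-3: 6 × 3 × 2 = 36
  FM-4: 10 × 2 × 7 = 140
  FM-5: 2 × 7 × 7 = 98
  FM-6: 6 × 2 × 10 = 120
  FM-7: 8 × 6 × 9 = 432
  FM-8: 4 × 2 × 6 = 48
  FM-9: 8 × 10 × 8 = 640
Modes with RPN > 37: FM-1 (300), FM-2 (144), FM-4 (140), FM-5 (98), FM-6 (120), FM-7 (432), FM-8 (48), FM-9 (640) → 8.

8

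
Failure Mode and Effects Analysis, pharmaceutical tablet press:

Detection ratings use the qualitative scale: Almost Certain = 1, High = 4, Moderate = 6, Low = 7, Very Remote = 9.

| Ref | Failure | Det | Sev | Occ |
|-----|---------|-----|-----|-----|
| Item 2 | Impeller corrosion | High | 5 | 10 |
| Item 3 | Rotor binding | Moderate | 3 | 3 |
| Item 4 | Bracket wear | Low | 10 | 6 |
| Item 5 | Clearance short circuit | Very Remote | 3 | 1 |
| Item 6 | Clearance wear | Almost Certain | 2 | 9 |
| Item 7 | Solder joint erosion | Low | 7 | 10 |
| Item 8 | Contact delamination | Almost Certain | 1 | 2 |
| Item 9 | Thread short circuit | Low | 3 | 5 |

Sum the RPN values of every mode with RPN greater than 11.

1314

RPN = Severity × Occurrence × Detection:
  Item 2: 5 × 10 × 4 = 200
  Item 3: 3 × 3 × 6 = 54
  Item 4: 10 × 6 × 7 = 420
  Item 5: 3 × 1 × 9 = 27
  Item 6: 2 × 9 × 1 = 18
  Item 7: 7 × 10 × 7 = 490
  Item 8: 1 × 2 × 1 = 2
  Item 9: 3 × 5 × 7 = 105
RPN > 11: Item 2 (200), Item 3 (54), Item 4 (420), Item 5 (27), Item 6 (18), Item 7 (490), Item 9 (105).
Sum: 200 + 54 + 420 + 27 + 18 + 490 + 105 = 1314.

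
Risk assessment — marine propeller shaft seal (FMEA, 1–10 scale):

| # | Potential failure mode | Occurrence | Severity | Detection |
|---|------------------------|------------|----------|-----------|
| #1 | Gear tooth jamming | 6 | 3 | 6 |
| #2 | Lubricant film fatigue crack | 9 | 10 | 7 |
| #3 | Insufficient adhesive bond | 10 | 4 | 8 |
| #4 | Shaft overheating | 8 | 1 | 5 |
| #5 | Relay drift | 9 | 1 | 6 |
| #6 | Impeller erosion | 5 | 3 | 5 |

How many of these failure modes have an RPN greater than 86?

RPN = Severity × Occurrence × Detection:
  #1: 3 × 6 × 6 = 108
  #2: 10 × 9 × 7 = 630
  #3: 4 × 10 × 8 = 320
  #4: 1 × 8 × 5 = 40
  #5: 1 × 9 × 6 = 54
  #6: 3 × 5 × 5 = 75
Modes with RPN > 86: #1 (108), #2 (630), #3 (320) → 3.

3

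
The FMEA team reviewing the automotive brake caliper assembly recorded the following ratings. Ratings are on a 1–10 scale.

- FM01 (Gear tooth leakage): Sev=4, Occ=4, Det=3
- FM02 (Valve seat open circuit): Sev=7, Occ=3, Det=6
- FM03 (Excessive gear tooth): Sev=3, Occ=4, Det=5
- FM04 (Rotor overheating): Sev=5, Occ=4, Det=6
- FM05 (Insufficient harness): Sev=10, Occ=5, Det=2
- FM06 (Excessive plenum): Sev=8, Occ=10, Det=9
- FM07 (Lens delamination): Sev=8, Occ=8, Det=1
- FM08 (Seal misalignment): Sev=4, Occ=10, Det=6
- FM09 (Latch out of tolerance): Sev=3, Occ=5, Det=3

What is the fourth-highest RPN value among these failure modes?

120

RPN = Severity × Occurrence × Detection:
  FM01: 4 × 4 × 3 = 48
  FM02: 7 × 3 × 6 = 126
  FM03: 3 × 4 × 5 = 60
  FM04: 5 × 4 × 6 = 120
  FM05: 10 × 5 × 2 = 100
  FM06: 8 × 10 × 9 = 720
  FM07: 8 × 8 × 1 = 64
  FM08: 4 × 10 × 6 = 240
  FM09: 3 × 5 × 3 = 45
Sorted descending: 720, 240, 126, 120, 100, 64, 60, 48, 45.
The fourth-highest RPN is 120 (FM04).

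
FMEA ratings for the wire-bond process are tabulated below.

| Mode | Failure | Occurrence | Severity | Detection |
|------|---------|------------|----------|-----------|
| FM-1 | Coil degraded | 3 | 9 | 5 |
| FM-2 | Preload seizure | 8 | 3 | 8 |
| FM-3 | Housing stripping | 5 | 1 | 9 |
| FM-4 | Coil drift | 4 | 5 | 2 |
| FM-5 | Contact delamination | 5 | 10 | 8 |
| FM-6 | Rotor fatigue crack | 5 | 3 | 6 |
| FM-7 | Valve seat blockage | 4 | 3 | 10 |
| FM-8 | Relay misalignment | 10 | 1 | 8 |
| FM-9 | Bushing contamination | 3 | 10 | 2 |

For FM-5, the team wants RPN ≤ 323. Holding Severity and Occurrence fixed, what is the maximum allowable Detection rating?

6

FM-5: S=10, O=5, D=8 → current RPN = 400.
Fixed product = 50. Need 50 × D ≤ 323, so D ≤ 323/50 = 6.46.
Maximum integer Detection rating = 6 (gives RPN 300; D=7 would give 350 > 323).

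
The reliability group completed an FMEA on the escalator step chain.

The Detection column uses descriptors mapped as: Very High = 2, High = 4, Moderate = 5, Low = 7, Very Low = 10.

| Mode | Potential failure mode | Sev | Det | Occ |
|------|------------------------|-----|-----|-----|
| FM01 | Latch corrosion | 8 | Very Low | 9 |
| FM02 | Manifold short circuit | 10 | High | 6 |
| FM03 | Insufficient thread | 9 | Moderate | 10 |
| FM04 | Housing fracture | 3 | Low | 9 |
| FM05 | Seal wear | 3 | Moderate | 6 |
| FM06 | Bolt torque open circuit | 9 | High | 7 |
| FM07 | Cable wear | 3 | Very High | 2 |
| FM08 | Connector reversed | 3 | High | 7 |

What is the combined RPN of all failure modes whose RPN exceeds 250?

1422

RPN = Severity × Occurrence × Detection:
  FM01: 8 × 9 × 10 = 720
  FM02: 10 × 6 × 4 = 240
  FM03: 9 × 10 × 5 = 450
  FM04: 3 × 9 × 7 = 189
  FM05: 3 × 6 × 5 = 90
  FM06: 9 × 7 × 4 = 252
  FM07: 3 × 2 × 2 = 12
  FM08: 3 × 7 × 4 = 84
RPN > 250: FM01 (720), FM03 (450), FM06 (252).
Sum: 720 + 450 + 252 = 1422.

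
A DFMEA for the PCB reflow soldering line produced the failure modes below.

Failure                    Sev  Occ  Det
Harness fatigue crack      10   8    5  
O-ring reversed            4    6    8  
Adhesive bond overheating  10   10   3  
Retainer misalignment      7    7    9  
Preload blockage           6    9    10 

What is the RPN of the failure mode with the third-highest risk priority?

400

RPN = Severity × Occurrence × Detection:
  Harness fatigue crack: 10 × 8 × 5 = 400
  O-ring reversed: 4 × 6 × 8 = 192
  Adhesive bond overheating: 10 × 10 × 3 = 300
  Retainer misalignment: 7 × 7 × 9 = 441
  Preload blockage: 6 × 9 × 10 = 540
Sorted descending: 540, 441, 400, 300, 192.
The third-highest RPN is 400 (Harness fatigue crack).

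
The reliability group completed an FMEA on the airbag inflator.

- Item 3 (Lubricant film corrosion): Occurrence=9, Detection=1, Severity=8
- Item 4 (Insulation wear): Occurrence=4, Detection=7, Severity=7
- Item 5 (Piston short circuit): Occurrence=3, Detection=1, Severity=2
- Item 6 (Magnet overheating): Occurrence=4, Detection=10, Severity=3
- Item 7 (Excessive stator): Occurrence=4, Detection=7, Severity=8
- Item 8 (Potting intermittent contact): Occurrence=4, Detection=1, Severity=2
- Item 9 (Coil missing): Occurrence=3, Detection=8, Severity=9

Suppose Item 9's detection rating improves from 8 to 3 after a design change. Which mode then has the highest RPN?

Item 7

RPN = Severity × Occurrence × Detection:
  Item 3: 8 × 9 × 1 = 72
  Item 4: 7 × 4 × 7 = 196
  Item 5: 2 × 3 × 1 = 6
  Item 6: 3 × 4 × 10 = 120
  Item 7: 8 × 4 × 7 = 224
  Item 8: 2 × 4 × 1 = 8
  Item 9: 9 × 3 × 8 = 216
After action: Item 9 → 9 × 3 × 3 = 81.
Revised RPNs: Item 7=224, Item 4=196, Item 6=120, Item 9=81, Item 3=72, Item 8=8, Item 5=6.
Highest is now Item 7 (224).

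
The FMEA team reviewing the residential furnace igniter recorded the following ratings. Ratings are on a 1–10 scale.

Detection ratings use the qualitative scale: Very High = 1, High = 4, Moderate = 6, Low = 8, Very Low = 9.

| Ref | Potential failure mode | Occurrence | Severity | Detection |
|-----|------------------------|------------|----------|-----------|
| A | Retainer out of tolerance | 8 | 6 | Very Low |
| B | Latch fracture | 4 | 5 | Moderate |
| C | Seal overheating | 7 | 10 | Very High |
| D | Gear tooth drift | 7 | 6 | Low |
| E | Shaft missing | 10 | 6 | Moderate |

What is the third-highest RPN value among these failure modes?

336

RPN = Severity × Occurrence × Detection:
  A: 6 × 8 × 9 = 432
  B: 5 × 4 × 6 = 120
  C: 10 × 7 × 1 = 70
  D: 6 × 7 × 8 = 336
  E: 6 × 10 × 6 = 360
Sorted descending: 432, 360, 336, 120, 70.
The third-highest RPN is 336 (D).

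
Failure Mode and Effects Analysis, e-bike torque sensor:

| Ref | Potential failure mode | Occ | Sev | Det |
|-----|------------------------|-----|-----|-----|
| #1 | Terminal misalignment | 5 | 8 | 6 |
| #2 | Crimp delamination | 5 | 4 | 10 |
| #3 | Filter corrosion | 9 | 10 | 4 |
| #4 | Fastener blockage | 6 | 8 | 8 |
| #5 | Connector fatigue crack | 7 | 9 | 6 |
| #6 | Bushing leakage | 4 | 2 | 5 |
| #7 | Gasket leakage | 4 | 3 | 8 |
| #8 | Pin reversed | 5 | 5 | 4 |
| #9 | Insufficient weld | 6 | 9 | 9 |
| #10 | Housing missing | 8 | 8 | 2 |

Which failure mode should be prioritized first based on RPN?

#9

RPN = Severity × Occurrence × Detection:
  #1: 8 × 5 × 6 = 240
  #2: 4 × 5 × 10 = 200
  #3: 10 × 9 × 4 = 360
  #4: 8 × 6 × 8 = 384
  #5: 9 × 7 × 6 = 378
  #6: 2 × 4 × 5 = 40
  #7: 3 × 4 × 8 = 96
  #8: 5 × 5 × 4 = 100
  #9: 9 × 6 × 9 = 486
  #10: 8 × 8 × 2 = 128
Highest RPN is 486 → #9.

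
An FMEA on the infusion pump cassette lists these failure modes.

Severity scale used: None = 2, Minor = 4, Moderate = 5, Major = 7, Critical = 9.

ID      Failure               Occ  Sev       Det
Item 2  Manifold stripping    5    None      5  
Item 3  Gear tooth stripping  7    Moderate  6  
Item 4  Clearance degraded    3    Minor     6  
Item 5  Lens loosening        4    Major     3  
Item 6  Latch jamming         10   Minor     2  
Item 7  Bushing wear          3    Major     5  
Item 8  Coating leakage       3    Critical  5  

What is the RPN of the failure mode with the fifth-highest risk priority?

RPN = Severity × Occurrence × Detection:
  Item 2: 2 × 5 × 5 = 50
  Item 3: 5 × 7 × 6 = 210
  Item 4: 4 × 3 × 6 = 72
  Item 5: 7 × 4 × 3 = 84
  Item 6: 4 × 10 × 2 = 80
  Item 7: 7 × 3 × 5 = 105
  Item 8: 9 × 3 × 5 = 135
Sorted descending: 210, 135, 105, 84, 80, 72, 50.
The fifth-highest RPN is 80 (Item 6).

80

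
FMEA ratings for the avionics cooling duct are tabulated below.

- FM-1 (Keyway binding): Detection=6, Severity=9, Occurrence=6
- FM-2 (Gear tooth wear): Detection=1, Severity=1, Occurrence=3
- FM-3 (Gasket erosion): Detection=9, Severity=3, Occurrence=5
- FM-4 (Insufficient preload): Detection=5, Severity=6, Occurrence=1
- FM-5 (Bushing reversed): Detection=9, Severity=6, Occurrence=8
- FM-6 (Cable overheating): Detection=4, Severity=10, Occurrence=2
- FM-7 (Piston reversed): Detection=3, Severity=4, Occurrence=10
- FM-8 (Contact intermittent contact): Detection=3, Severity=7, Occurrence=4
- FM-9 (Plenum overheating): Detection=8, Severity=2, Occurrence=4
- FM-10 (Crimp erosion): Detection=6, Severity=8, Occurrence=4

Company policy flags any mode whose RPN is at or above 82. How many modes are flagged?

6

RPN = Severity × Occurrence × Detection:
  FM-1: 9 × 6 × 6 = 324
  FM-2: 1 × 3 × 1 = 3
  FM-3: 3 × 5 × 9 = 135
  FM-4: 6 × 1 × 5 = 30
  FM-5: 6 × 8 × 9 = 432
  FM-6: 10 × 2 × 4 = 80
  FM-7: 4 × 10 × 3 = 120
  FM-8: 7 × 4 × 3 = 84
  FM-9: 2 × 4 × 8 = 64
  FM-10: 8 × 4 × 6 = 192
Modes with RPN ≥ 82: FM-1 (324), FM-3 (135), FM-5 (432), FM-7 (120), FM-8 (84), FM-10 (192) → 6.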